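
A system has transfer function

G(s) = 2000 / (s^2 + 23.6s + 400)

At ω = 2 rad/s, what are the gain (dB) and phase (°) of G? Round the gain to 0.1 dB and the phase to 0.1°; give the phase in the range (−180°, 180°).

14.0 dB, -6.8°

At s = jω = j2:
quadratic: (j2)² + 23.6·j2 + 400 = 396 + j47.2 → |·| ≈ 398.8, ∠ ≈ 6.80°
|G| = 2000 / 398.8 ≈ 5.015
Gain = 20 log₁₀(5.015) ≈ 14.01 dB
∠G = 0.00° − 6.80° = -6.80°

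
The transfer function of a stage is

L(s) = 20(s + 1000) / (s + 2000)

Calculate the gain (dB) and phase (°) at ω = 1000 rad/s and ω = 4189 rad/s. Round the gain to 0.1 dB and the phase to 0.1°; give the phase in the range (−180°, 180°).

At s = jω = j1000:
zero (s+1000): 1000 + j1000 → |·| = √(1000²+1000²) = √2000000 ≈ 1414.2, ∠ = arctan(1000/1000) ≈ 45.00°
pole (s+2000): 2000 + j1000 → |·| = √(2000²+1000²) = √5000000 ≈ 2236.1, ∠ = arctan(1000/2000) ≈ 26.57°
|L| = 20 · 1414.2 / 2236.1 ≈ 12.649
Gain = 20 log₁₀(12.649) ≈ 22.04 dB
∠L = 45.00° − 26.57° = 18.43°

At s = jω = j4189:
zero (s+1000): 1000 + j4189 → |·| = √(1000²+4189²) = √18547721 ≈ 4306.7, ∠ = arctan(4189/1000) ≈ 76.57°
pole (s+2000): 2000 + j4189 → |·| = √(2000²+4189²) = √21547721 ≈ 4642, ∠ = arctan(4189/2000) ≈ 64.48°
|L| = 20 · 4306.7 / 4642 ≈ 18.555
Gain = 20 log₁₀(18.555) ≈ 25.37 dB
∠L = 76.57° − 64.48° = 12.09°

ω = 1000: 22.0 dB, 18.4°; ω = 4189: 25.4 dB, 12.1°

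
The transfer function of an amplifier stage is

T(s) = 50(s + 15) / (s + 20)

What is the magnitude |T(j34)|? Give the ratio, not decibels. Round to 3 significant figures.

At s = jω = j34:
zero (s+15): 15 + j34 → |·| = √(15²+34²) = √1381 ≈ 37.162, ∠ = arctan(34/15) ≈ 66.19°
pole (s+20): 20 + j34 → |·| = √(20²+34²) = √1556 ≈ 39.446, ∠ = arctan(34/20) ≈ 59.53°
|T| = 50 · 37.162 / 39.446 ≈ 47.105

47.1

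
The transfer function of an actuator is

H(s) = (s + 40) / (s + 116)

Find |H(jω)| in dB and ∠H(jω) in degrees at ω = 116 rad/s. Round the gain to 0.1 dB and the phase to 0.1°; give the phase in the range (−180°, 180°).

-2.5 dB, 26.0°

Substitute s = j116:
Numerator: (j116) + 40 = 40 + j116
Denominator: (j116) + 116 = 116 + j116
|N| = √(40² + 116²) ≈ 122.7, ∠N ≈ 70.97°
|D| = √(116² + 116²) ≈ 164.05, ∠D ≈ 45.00°
|H| = 122.7 / 164.05 ≈ 0.74794
Gain = 20 log₁₀(0.74794) ≈ -2.52 dB
∠H = 70.97° − 45.00° = 25.97°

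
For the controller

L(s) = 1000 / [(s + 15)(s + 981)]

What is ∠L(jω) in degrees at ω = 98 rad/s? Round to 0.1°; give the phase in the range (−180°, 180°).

-87.0°

At s = jω = j98:
pole (s+15): 15 + j98 → |·| = √(15²+98²) = √9829 ≈ 99.141, ∠ = arctan(98/15) ≈ 81.30°
pole (s+981): 981 + j98 → |·| = √(981²+98²) = √971965 ≈ 985.88, ∠ = arctan(98/981) ≈ 5.70°
∠L = 0.00° − 87.00° = -87.00°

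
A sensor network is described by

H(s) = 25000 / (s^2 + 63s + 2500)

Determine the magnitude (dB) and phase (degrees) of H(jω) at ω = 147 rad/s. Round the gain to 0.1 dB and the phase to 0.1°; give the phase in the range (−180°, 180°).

At s = jω = j147:
quadratic: (j147)² + 63·j147 + 2500 = -19109 + j9261 → |·| ≈ 21235, ∠ ≈ 154.14°
|H| = 25000 / 21235 ≈ 1.1773
Gain = 20 log₁₀(1.1773) ≈ 1.42 dB
∠H = 0.00° − 154.14° = -154.14°

1.4 dB, -154.1°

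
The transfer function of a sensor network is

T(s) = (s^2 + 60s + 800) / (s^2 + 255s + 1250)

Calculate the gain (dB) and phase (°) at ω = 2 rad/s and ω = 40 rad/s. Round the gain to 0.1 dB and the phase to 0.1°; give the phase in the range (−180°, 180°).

Substitute s = j2:
Numerator: (j2)^2 + 60(j2) + 800 = 796 + j120
Denominator: (j2)^2 + 255(j2) + 1250 = 1246 + j510
|N| = √(796² + 120²) ≈ 804.99, ∠N ≈ 8.57°
|D| = √(1246² + 510²) ≈ 1346.3, ∠D ≈ 22.26°
|T| = 804.99 / 1346.3 ≈ 0.59793
Gain = 20 log₁₀(0.59793) ≈ -4.47 dB
∠T = 8.57° − 22.26° = -13.69°

Substitute s = j40:
Numerator: (j40)^2 + 60(j40) + 800 = -800 + j2400
Denominator: (j40)^2 + 255(j40) + 1250 = -350 + j10200
|N| = √(800² + 2400²) ≈ 2529.8, ∠N ≈ 108.43°
|D| = √(350² + 10200²) ≈ 10206, ∠D ≈ 91.97°
|T| = 2529.8 / 10206 ≈ 0.24787
Gain = 20 log₁₀(0.24787) ≈ -12.12 dB
∠T = 108.43° − 91.97° = 16.46°

ω = 2: -4.5 dB, -13.7°; ω = 40: -12.1 dB, 16.5°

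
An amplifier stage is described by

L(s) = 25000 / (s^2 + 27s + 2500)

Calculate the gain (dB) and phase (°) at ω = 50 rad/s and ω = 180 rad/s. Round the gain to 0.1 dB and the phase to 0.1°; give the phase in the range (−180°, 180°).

ω = 50: 25.4 dB, -90.0°; ω = 180: -1.7 dB, -170.8°

At s = jω = j50:
quadratic: (j50)² + 27·j50 + 2500 = 0 + j1350 → |·| ≈ 1350, ∠ ≈ 90.00°
|L| = 25000 / 1350 ≈ 18.519
Gain = 20 log₁₀(18.519) ≈ 25.35 dB
∠L = 0.00° − 90.00° = -90.00°

At s = jω = j180:
quadratic: (j180)² + 27·j180 + 2500 = -29900 + j4860 → |·| ≈ 30292, ∠ ≈ 170.77°
|L| = 25000 / 30292 ≈ 0.8253
Gain = 20 log₁₀(0.8253) ≈ -1.67 dB
∠L = 0.00° − 170.77° = -170.77°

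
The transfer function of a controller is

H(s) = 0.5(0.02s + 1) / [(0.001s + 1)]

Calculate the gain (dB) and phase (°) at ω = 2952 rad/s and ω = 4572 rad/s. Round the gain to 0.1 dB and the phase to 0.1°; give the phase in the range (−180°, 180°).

ω = 2952: 19.5 dB, 17.7°; ω = 4572: 19.8 dB, 11.7°

At ω = 2952 rad/s:
zero (1 + j2952·0.02) = 1 + j59.04 → |·| ≈ 59.048, ∠ ≈ 89.03°
pole (1 + j2952·0.001) = 1 + j2.952 → |·| ≈ 3.1168, ∠ ≈ 71.29°
|H| = 0.5 · 59.048 / (3.1168) ≈ 9.4725
Gain = 20 log₁₀(9.4725) ≈ 19.53 dB
∠H = (89.03°) − (71.29°) = 17.74°

At ω = 4572 rad/s:
zero (1 + j4572·0.02) = 1 + j91.44 → |·| ≈ 91.445, ∠ ≈ 89.37°
pole (1 + j4572·0.001) = 1 + j4.572 → |·| ≈ 4.6801, ∠ ≈ 77.66°
|H| = 0.5 · 91.445 / (4.6801) ≈ 9.7696
Gain = 20 log₁₀(9.7696) ≈ 19.80 dB
∠H = (89.37°) − (77.66°) = 11.71°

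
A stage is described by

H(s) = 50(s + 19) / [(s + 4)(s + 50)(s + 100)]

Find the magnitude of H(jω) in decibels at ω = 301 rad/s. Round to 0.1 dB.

At s = jω = j301:
zero (s+19): 19 + j301 → |·| = √(19²+301²) = √90962 ≈ 301.6, ∠ = arctan(301/19) ≈ 86.39°
pole (s+4): 4 + j301 → |·| = √(4²+301²) = √90617 ≈ 301.03, ∠ = arctan(301/4) ≈ 89.24°
pole (s+50): 50 + j301 → |·| = √(50²+301²) = √93101 ≈ 305.12, ∠ = arctan(301/50) ≈ 80.57°
pole (s+100): 100 + j301 → |·| = √(100²+301²) = √100601 ≈ 317.18, ∠ = arctan(301/100) ≈ 71.62°
|H| = 50 · 301.6 / 2.9133e+07 ≈ 0.00051763
Gain = 20 log₁₀(0.00051763) ≈ -65.72 dB

-65.7 dB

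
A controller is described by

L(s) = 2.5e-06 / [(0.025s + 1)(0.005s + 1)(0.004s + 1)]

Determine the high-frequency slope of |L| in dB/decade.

-60 dB/decade

Each pole contributes −20 dB/decade at high frequency; each zero contributes +20 dB/decade.
Net: 0 zero(s) − 3 pole(s) → -60 dB/decade.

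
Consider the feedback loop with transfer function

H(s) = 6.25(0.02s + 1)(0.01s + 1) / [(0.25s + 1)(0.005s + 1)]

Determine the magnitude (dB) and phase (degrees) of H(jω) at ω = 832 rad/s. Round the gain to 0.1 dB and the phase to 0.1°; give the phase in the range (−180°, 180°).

At ω = 832 rad/s:
zero (1 + j832·0.02) = 1 + j16.64 → |·| ≈ 16.67, ∠ ≈ 86.56°
zero (1 + j832·0.01) = 1 + j8.32 → |·| ≈ 8.3799, ∠ ≈ 83.15°
pole (1 + j832·0.25) = 1 + j208 → |·| ≈ 208, ∠ ≈ 89.72°
pole (1 + j832·0.005) = 1 + j4.16 → |·| ≈ 4.2785, ∠ ≈ 76.48°
|H| = 6.25 · 16.67 · 8.3799 / (208 · 4.2785) ≈ 0.98107
Gain = 20 log₁₀(0.98107) ≈ -0.17 dB
∠H = (86.56° + 83.15°) − (89.72° + 76.48°) = 3.51°

-0.2 dB, 3.5°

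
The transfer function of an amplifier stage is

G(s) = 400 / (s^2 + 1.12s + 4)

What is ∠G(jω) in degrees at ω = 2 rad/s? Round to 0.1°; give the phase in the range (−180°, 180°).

At s = jω = j2:
quadratic: (j2)² + 1.12·j2 + 4 = 0 + j2.24 → |·| ≈ 2.24, ∠ ≈ 90.00°
∠G = 0.00° − 90.00° = -90.00°

-90.0°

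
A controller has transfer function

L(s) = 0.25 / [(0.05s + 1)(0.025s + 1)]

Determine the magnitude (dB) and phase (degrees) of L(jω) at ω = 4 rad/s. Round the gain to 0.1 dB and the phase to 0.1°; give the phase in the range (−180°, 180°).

At ω = 4 rad/s:
pole (1 + j4·0.05) = 1 + j0.2 → |·| ≈ 1.0198, ∠ ≈ 11.31°
pole (1 + j4·0.025) = 1 + j0.1 → |·| ≈ 1.005, ∠ ≈ 5.71°
|L| = 0.25 · 1 / (1.0198 · 1.005) ≈ 0.24393
Gain = 20 log₁₀(0.24393) ≈ -12.25 dB
∠L = (0°) − (11.31° + 5.71°) = -17.02°

-12.3 dB, -17.0°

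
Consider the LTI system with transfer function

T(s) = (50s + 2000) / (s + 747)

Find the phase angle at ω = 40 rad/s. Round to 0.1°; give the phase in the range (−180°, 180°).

Substitute s = j40:
Numerator: 50(j40) + 2000 = 2000 + j2000
Denominator: (j40) + 747 = 747 + j40
|N| = √(2000² + 2000²) ≈ 2828.4, ∠N ≈ 45.00°
|D| = √(747² + 40²) ≈ 748.07, ∠D ≈ 3.07°
∠T = 45.00° − 3.07° = 41.93°

41.9°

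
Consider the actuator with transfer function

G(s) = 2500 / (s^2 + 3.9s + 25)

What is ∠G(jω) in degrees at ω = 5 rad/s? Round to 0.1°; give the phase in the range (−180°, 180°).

At s = jω = j5:
quadratic: (j5)² + 3.9·j5 + 25 = 0 + j19.5 → |·| ≈ 19.5, ∠ ≈ 90.00°
∠G = 0.00° − 90.00° = -90.00°

-90.0°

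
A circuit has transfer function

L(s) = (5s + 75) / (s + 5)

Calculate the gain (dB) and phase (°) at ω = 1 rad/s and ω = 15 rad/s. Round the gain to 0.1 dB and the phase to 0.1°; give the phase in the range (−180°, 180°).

ω = 1: 23.4 dB, -7.5°; ω = 15: 16.5 dB, -26.6°

Substitute s = j1:
Numerator: 5(j1) + 75 = 75 + j5
Denominator: (j1) + 5 = 5 + j1
|N| = √(75² + 5²) ≈ 75.166, ∠N ≈ 3.81°
|D| = √(5² + 1²) ≈ 5.099, ∠D ≈ 11.31°
|L| = 75.166 / 5.099 ≈ 14.741
Gain = 20 log₁₀(14.741) ≈ 23.37 dB
∠L = 3.81° − 11.31° = -7.50°

Substitute s = j15:
Numerator: 5(j15) + 75 = 75 + j75
Denominator: (j15) + 5 = 5 + j15
|N| = √(75² + 75²) ≈ 106.07, ∠N ≈ 45.00°
|D| = √(5² + 15²) ≈ 15.811, ∠D ≈ 71.57°
|L| = 106.07 / 15.811 ≈ 6.7086
Gain = 20 log₁₀(6.7086) ≈ 16.53 dB
∠L = 45.00° − 71.57° = -26.57°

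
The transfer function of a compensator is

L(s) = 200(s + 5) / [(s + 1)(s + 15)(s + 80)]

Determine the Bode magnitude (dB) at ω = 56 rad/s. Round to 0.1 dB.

At s = jω = j56:
zero (s+5): 5 + j56 → |·| = √(5²+56²) = √3161 ≈ 56.223, ∠ = arctan(56/5) ≈ 84.90°
pole (s+1): 1 + j56 → |·| = √(1²+56²) = √3137 ≈ 56.009, ∠ = arctan(56/1) ≈ 88.98°
pole (s+15): 15 + j56 → |·| = √(15²+56²) = √3361 ≈ 57.974, ∠ = arctan(56/15) ≈ 75.00°
pole (s+80): 80 + j56 → |·| = √(80²+56²) = √9536 ≈ 97.652, ∠ = arctan(56/80) ≈ 34.99°
|L| = 200 · 56.223 / 3.1708e+05 ≈ 0.035463
Gain = 20 log₁₀(0.035463) ≈ -29.00 dB

-29.0 dB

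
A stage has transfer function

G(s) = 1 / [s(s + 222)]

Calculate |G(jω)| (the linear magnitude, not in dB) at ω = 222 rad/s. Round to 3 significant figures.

At s = jω = j222:
pole (s+222): 222 + j222 → |·| = √(222²+222²) = √98568 ≈ 313.96, ∠ = arctan(222/222) ≈ 45.00°
pole at origin: |s| = 222, ∠ = 90.00° (in denominator)
|G| = 1 / 69699 ≈ 1.4347e-05

1.43e-05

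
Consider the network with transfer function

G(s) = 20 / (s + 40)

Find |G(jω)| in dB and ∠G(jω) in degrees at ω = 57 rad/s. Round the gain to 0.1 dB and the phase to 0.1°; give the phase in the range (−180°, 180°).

Substitute s = j57:
Numerator: 20 = 20 + j0
Denominator: (j57) + 40 = 40 + j57
|N| = √(20² + 0²) ≈ 20, ∠N ≈ 0.00°
|D| = √(40² + 57²) ≈ 69.635, ∠D ≈ 54.94°
|G| = 20 / 69.635 ≈ 0.28721
Gain = 20 log₁₀(0.28721) ≈ -10.84 dB
∠G = 0.00° − 54.94° = -54.94°

-10.8 dB, -54.9°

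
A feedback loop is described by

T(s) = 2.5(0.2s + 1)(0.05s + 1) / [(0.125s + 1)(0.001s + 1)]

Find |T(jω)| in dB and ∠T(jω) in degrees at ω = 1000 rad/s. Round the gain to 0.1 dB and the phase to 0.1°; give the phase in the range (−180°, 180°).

43.0 dB, 44.0°

At ω = 1000 rad/s:
zero (1 + j1000·0.2) = 1 + j200 → |·| ≈ 200, ∠ ≈ 89.71°
zero (1 + j1000·0.05) = 1 + j50 → |·| ≈ 50.01, ∠ ≈ 88.85°
pole (1 + j1000·0.125) = 1 + j125 → |·| ≈ 125, ∠ ≈ 89.54°
pole (1 + j1000·0.001) = 1 + j1 → |·| ≈ 1.4142, ∠ ≈ 45.00°
|T| = 2.5 · 200 · 50.01 / (125 · 1.4142) ≈ 141.45
Gain = 20 log₁₀(141.45) ≈ 43.01 dB
∠T = (89.71° + 88.85°) − (89.54° + 45.00°) = 44.02°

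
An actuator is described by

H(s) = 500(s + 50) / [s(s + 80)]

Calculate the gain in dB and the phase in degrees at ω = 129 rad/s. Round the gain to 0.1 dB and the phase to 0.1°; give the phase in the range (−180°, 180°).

11.0 dB, -79.4°

At s = jω = j129:
zero (s+50): 50 + j129 → |·| = √(50²+129²) = √19141 ≈ 138.35, ∠ = arctan(129/50) ≈ 68.81°
pole (s+80): 80 + j129 → |·| = √(80²+129²) = √23041 ≈ 151.79, ∠ = arctan(129/80) ≈ 58.19°
pole at origin: |s| = 129, ∠ = 90.00° (in denominator)
|H| = 500 · 138.35 / 19581 ≈ 3.5328
Gain = 20 log₁₀(3.5328) ≈ 10.96 dB
∠H = 68.81° − 148.19° = -79.38°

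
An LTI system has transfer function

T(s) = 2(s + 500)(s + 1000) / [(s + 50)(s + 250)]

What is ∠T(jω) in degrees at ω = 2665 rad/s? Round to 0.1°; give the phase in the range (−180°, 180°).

At s = jω = j2665:
zero (s+500): 500 + j2665 → |·| = √(500²+2665²) = √7352225 ≈ 2711.5, ∠ = arctan(2665/500) ≈ 79.37°
zero (s+1000): 1000 + j2665 → |·| = √(1000²+2665²) = √8102225 ≈ 2846.4, ∠ = arctan(2665/1000) ≈ 69.43°
pole (s+50): 50 + j2665 → |·| = √(50²+2665²) = √7104725 ≈ 2665.5, ∠ = arctan(2665/50) ≈ 88.93°
pole (s+250): 250 + j2665 → |·| = √(250²+2665²) = √7164725 ≈ 2676.7, ∠ = arctan(2665/250) ≈ 84.64°
∠T = 148.80° − 173.57° = -24.77°

-24.8°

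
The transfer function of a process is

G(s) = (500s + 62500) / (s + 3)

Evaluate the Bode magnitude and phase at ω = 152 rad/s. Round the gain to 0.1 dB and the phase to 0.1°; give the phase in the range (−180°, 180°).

56.2 dB, -38.3°

Substitute s = j152:
Numerator: 500(j152) + 62500 = 62500 + j76000
Denominator: (j152) + 3 = 3 + j152
|N| = √(62500² + 76000²) ≈ 98398, ∠N ≈ 50.57°
|D| = √(3² + 152²) ≈ 152.03, ∠D ≈ 88.87°
|G| = 98398 / 152.03 ≈ 647.23
Gain = 20 log₁₀(647.23) ≈ 56.22 dB
∠G = 50.57° − 88.87° = -38.30°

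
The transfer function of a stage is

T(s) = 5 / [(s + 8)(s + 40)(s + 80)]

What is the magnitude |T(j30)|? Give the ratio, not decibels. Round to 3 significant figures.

At s = jω = j30:
pole (s+8): 8 + j30 → |·| = √(8²+30²) = √964 ≈ 31.048, ∠ = arctan(30/8) ≈ 75.07°
pole (s+40): 40 + j30 → |·| = √(40²+30²) = √2500 ≈ 50, ∠ = arctan(30/40) ≈ 36.87°
pole (s+80): 80 + j30 → |·| = √(80²+30²) = √7300 ≈ 85.44, ∠ = arctan(30/80) ≈ 20.56°
|T| = 5 / 1.3264e+05 ≈ 3.7696e-05

3.77e-05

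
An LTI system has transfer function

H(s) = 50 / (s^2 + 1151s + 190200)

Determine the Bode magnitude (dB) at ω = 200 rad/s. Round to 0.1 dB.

-74.8 dB

Substitute s = j200:
Numerator: 50 = 50 + j0
Denominator: (j200)^2 + 1151(j200) + 190200 = 150200 + j230200
|N| = √(50² + 0²) ≈ 50, ∠N ≈ 0.00°
|D| = √(150200² + 230200²) ≈ 2.7487e+05, ∠D ≈ 56.88°
|H| = 50 / 2.7487e+05 ≈ 0.0001819
Gain = 20 log₁₀(0.0001819) ≈ -74.80 dB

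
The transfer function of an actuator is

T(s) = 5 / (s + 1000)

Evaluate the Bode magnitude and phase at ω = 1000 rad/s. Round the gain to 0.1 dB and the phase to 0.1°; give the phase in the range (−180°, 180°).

-49.0 dB, -45.0°

At s = jω = j1000:
pole (s+1000): 1000 + j1000 → |·| = √(1000²+1000²) = √2000000 ≈ 1414.2, ∠ = arctan(1000/1000) ≈ 45.00°
|T| = 5 / 1414.2 ≈ 0.0035356
Gain = 20 log₁₀(0.0035356) ≈ -49.03 dB
∠T = 0.00° − 45.00° = -45.00°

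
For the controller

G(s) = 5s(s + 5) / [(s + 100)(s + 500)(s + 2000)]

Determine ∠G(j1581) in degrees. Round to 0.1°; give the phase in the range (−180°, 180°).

-17.3°

At s = jω = j1581:
zero (s+5): 5 + j1581 → |·| = √(5²+1581²) = √2499586 ≈ 1581, ∠ = arctan(1581/5) ≈ 89.82°
zero at origin: s = j1581 → |·| = 1581, ∠ = 90.00°
pole (s+100): 100 + j1581 → |·| = √(100²+1581²) = √2509561 ≈ 1584.2, ∠ = arctan(1581/100) ≈ 86.38°
pole (s+500): 500 + j1581 → |·| = √(500²+1581²) = √2749561 ≈ 1658.2, ∠ = arctan(1581/500) ≈ 72.45°
pole (s+2000): 2000 + j1581 → |·| = √(2000²+1581²) = √6499561 ≈ 2549.4, ∠ = arctan(1581/2000) ≈ 38.33°
∠G = 179.82° − 197.16° = -17.34°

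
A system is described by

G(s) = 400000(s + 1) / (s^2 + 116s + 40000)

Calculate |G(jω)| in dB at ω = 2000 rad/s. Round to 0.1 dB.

46.1 dB

At s = jω = j2000:
zero (s+1): 1 + j2000 → |·| = √(1²+2000²) = √4000001 ≈ 2000, ∠ = arctan(2000/1) ≈ 89.97°
quadratic: (j2000)² + 116·j2000 + 40000 = -3960000 + j232000 → |·| ≈ 3.9668e+06, ∠ ≈ 176.65°
|G| = 400000 · 2000 / 3.9668e+06 ≈ 201.67
Gain = 20 log₁₀(201.67) ≈ 46.09 dB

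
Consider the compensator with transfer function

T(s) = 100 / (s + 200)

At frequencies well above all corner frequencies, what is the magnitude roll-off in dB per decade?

-20 dB/decade

Each pole contributes −20 dB/decade at high frequency; each zero contributes +20 dB/decade.
Net: 0 zero(s) − 1 pole(s) → -20 dB/decade.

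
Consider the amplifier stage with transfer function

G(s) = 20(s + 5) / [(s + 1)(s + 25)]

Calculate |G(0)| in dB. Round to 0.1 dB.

12.0 dB

G(0) = 20·5 / (1·25) = 4
20 log₁₀(4) ≈ 12.04 dB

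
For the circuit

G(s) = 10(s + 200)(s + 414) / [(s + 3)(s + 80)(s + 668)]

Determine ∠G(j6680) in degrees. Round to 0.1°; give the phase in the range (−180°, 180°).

-88.8°

At s = jω = j6680:
zero (s+200): 200 + j6680 → |·| = √(200²+6680²) = √44662400 ≈ 6683, ∠ = arctan(6680/200) ≈ 88.29°
zero (s+414): 414 + j6680 → |·| = √(414²+6680²) = √44793796 ≈ 6692.8, ∠ = arctan(6680/414) ≈ 86.45°
pole (s+3): 3 + j6680 → |·| = √(3²+6680²) = √44622409 ≈ 6680, ∠ = arctan(6680/3) ≈ 89.97°
pole (s+80): 80 + j6680 → |·| = √(80²+6680²) = √44628800 ≈ 6680.5, ∠ = arctan(6680/80) ≈ 89.31°
pole (s+668): 668 + j6680 → |·| = √(668²+6680²) = √45068624 ≈ 6713.3, ∠ = arctan(6680/668) ≈ 84.29°
∠G = 174.74° − 263.57° = -88.83°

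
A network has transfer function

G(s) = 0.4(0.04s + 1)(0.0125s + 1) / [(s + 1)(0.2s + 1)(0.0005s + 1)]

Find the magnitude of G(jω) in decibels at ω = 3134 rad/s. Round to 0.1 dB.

-65.4 dB

At ω = 3134 rad/s:
zero (1 + j3134·0.04) = 1 + j125.36 → |·| ≈ 125.36, ∠ ≈ 89.54°
zero (1 + j3134·0.0125) = 1 + j39.175 → |·| ≈ 39.188, ∠ ≈ 88.54°
pole (1 + j3134·1) = 1 + j3134 → |·| ≈ 3134, ∠ ≈ 89.98°
pole (1 + j3134·0.2) = 1 + j626.8 → |·| ≈ 626.8, ∠ ≈ 89.91°
pole (1 + j3134·0.0005) = 1 + j1.567 → |·| ≈ 1.8589, ∠ ≈ 57.46°
|G| = 0.4 · 125.36 · 39.188 / (3134 · 626.8 · 1.8589) ≈ 0.00053813
Gain = 20 log₁₀(0.00053813) ≈ -65.38 dB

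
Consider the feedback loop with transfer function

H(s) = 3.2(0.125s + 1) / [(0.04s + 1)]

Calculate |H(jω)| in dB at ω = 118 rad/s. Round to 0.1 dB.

19.8 dB

At ω = 118 rad/s:
zero (1 + j118·0.125) = 1 + j14.75 → |·| ≈ 14.784, ∠ ≈ 86.12°
pole (1 + j118·0.04) = 1 + j4.72 → |·| ≈ 4.8248, ∠ ≈ 78.04°
|H| = 3.2 · 14.784 / (4.8248) ≈ 9.8053
Gain = 20 log₁₀(9.8053) ≈ 19.83 dB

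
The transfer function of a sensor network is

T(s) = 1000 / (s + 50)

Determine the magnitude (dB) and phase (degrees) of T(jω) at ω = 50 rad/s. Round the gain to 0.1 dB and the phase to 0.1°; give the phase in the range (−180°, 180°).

Substitute s = j50:
Numerator: 1000 = 1000 + j0
Denominator: (j50) + 50 = 50 + j50
|N| = √(1000² + 0²) ≈ 1000, ∠N ≈ 0.00°
|D| = √(50² + 50²) ≈ 70.711, ∠D ≈ 45.00°
|T| = 1000 / 70.711 ≈ 14.142
Gain = 20 log₁₀(14.142) ≈ 23.01 dB
∠T = 0.00° − 45.00° = -45.00°

23.0 dB, -45.0°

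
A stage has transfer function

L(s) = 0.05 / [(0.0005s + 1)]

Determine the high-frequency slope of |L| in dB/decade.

-20 dB/decade

Each pole contributes −20 dB/decade at high frequency; each zero contributes +20 dB/decade.
Net: 0 zero(s) − 1 pole(s) → -20 dB/decade.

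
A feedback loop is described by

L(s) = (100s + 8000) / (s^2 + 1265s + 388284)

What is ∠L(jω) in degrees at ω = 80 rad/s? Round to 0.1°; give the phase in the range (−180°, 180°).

30.2°

Substitute s = j80:
Numerator: 100(j80) + 8000 = 8000 + j8000
Denominator: (j80)^2 + 1265(j80) + 388284 = 381884 + j101200
|N| = √(8000² + 8000²) ≈ 11314, ∠N ≈ 45.00°
|D| = √(381884² + 101200²) ≈ 3.9507e+05, ∠D ≈ 14.84°
∠L = 45.00° − 14.84° = 30.16°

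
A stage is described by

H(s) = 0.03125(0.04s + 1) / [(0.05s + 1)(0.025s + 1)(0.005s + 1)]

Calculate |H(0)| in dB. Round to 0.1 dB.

H(0) = 0.03125 · 1 / 1 = 0.03125
20 log₁₀(0.03125) ≈ -30.10 dB

-30.1 dB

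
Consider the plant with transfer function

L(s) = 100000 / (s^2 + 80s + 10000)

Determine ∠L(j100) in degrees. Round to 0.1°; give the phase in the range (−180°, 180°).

At s = jω = j100:
quadratic: (j100)² + 80·j100 + 10000 = 0 + j8000 → |·| ≈ 8000, ∠ ≈ 90.00°
∠L = 0.00° − 90.00° = -90.00°

-90.0°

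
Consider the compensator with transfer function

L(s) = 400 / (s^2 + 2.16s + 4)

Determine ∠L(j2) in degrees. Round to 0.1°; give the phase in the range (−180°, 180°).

At s = jω = j2:
quadratic: (j2)² + 2.16·j2 + 4 = 0 + j4.32 → |·| ≈ 4.32, ∠ ≈ 90.00°
∠L = 0.00° − 90.00° = -90.00°

-90.0°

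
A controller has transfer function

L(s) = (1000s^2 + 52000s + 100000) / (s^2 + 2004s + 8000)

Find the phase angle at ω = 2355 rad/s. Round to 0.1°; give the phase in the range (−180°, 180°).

39.2°

Substitute s = j2355:
Numerator: 1000(j2355)^2 + 52000(j2355) + 100000 = -5545925000 + j122460000
Denominator: (j2355)^2 + 2004(j2355) + 8000 = -5538025 + j4719420
|N| = √(5545925000² + 122460000²) ≈ 5.5473e+09, ∠N ≈ 178.74°
|D| = √(5538025² + 4719420²) ≈ 7.2762e+06, ∠D ≈ 139.56°
∠L = 178.74° − 139.56° = 39.18°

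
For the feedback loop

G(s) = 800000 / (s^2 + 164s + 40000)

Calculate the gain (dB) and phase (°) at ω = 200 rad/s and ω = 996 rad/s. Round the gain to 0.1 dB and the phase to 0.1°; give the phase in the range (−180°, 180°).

At s = jω = j200:
quadratic: (j200)² + 164·j200 + 40000 = 0 + j32800 → |·| ≈ 32800, ∠ ≈ 90.00°
|G| = 800000 / 32800 ≈ 24.39
Gain = 20 log₁₀(24.39) ≈ 27.74 dB
∠G = 0.00° − 90.00° = -90.00°

At s = jω = j996:
quadratic: (j996)² + 164·j996 + 40000 = -952016 + j163344 → |·| ≈ 9.6593e+05, ∠ ≈ 170.26°
|G| = 800000 / 9.6593e+05 ≈ 0.82822
Gain = 20 log₁₀(0.82822) ≈ -1.64 dB
∠G = 0.00° − 170.26° = -170.26°

ω = 200: 27.7 dB, -90.0°; ω = 996: -1.6 dB, -170.3°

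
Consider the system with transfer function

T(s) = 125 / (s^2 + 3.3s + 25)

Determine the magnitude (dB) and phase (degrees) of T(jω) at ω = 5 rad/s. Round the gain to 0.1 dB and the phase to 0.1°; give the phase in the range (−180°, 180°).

17.6 dB, -90.0°

At s = jω = j5:
quadratic: (j5)² + 3.3·j5 + 25 = 0 + j16.5 → |·| ≈ 16.5, ∠ ≈ 90.00°
|T| = 125 / 16.5 ≈ 7.5758
Gain = 20 log₁₀(7.5758) ≈ 17.59 dB
∠T = 0.00° − 90.00° = -90.00°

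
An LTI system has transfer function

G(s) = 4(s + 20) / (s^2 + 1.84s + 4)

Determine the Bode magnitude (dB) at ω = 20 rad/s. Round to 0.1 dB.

At s = jω = j20:
zero (s+20): 20 + j20 → |·| = √(20²+20²) = √800 ≈ 28.284, ∠ = arctan(20/20) ≈ 45.00°
quadratic: (j20)² + 1.84·j20 + 4 = -396 + j36.8 → |·| ≈ 397.71, ∠ ≈ 174.69°
|G| = 4 · 28.284 / 397.71 ≈ 0.28447
Gain = 20 log₁₀(0.28447) ≈ -10.92 dB

-10.9 dB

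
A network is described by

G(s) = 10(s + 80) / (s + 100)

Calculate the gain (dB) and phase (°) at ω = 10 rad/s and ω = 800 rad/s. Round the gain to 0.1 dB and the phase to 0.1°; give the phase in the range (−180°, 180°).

At s = jω = j10:
zero (s+80): 80 + j10 → |·| = √(80²+10²) = √6500 ≈ 80.623, ∠ = arctan(10/80) ≈ 7.13°
pole (s+100): 100 + j10 → |·| = √(100²+10²) = √10100 ≈ 100.5, ∠ = arctan(10/100) ≈ 5.71°
|G| = 10 · 80.623 / 100.5 ≈ 8.0222
Gain = 20 log₁₀(8.0222) ≈ 18.09 dB
∠G = 7.13° − 5.71° = 1.42°

At s = jω = j800:
zero (s+80): 80 + j800 → |·| = √(80²+800²) = √646400 ≈ 803.99, ∠ = arctan(800/80) ≈ 84.29°
pole (s+100): 100 + j800 → |·| = √(100²+800²) = √650000 ≈ 806.23, ∠ = arctan(800/100) ≈ 82.87°
|G| = 10 · 803.99 / 806.23 ≈ 9.9722
Gain = 20 log₁₀(9.9722) ≈ 19.98 dB
∠G = 84.29° − 82.87° = 1.42°

ω = 10: 18.1 dB, 1.4°; ω = 800: 20.0 dB, 1.4°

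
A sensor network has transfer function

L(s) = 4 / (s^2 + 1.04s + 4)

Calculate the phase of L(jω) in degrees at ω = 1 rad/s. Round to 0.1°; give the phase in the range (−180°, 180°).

At s = jω = j1:
quadratic: (j1)² + 1.04·j1 + 4 = 3 + j1.04 → |·| ≈ 3.1752, ∠ ≈ 19.12°
∠L = 0.00° − 19.12° = -19.12°

-19.1°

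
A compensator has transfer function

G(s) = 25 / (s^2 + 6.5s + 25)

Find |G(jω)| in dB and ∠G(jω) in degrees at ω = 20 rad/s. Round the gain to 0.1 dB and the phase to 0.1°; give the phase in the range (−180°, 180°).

-24.0 dB, -160.9°

At s = jω = j20:
quadratic: (j20)² + 6.5·j20 + 25 = -375 + j130 → |·| ≈ 396.89, ∠ ≈ 160.88°
|G| = 25 / 396.89 ≈ 0.06299
Gain = 20 log₁₀(0.06299) ≈ -24.01 dB
∠G = 0.00° − 160.88° = -160.88°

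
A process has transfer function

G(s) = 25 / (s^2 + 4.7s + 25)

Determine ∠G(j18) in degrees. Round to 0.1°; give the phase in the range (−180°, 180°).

At s = jω = j18:
quadratic: (j18)² + 4.7·j18 + 25 = -299 + j84.6 → |·| ≈ 310.74, ∠ ≈ 164.20°
∠G = 0.00° − 164.20° = -164.20°

-164.2°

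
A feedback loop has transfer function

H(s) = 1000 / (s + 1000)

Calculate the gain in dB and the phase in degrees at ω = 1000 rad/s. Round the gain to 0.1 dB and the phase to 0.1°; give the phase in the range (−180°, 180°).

-3.0 dB, -45.0°

At s = jω = j1000:
pole (s+1000): 1000 + j1000 → |·| = √(1000²+1000²) = √2000000 ≈ 1414.2, ∠ = arctan(1000/1000) ≈ 45.00°
|H| = 1000 / 1414.2 ≈ 0.70711
Gain = 20 log₁₀(0.70711) ≈ -3.01 dB
∠H = 0.00° − 45.00° = -45.00°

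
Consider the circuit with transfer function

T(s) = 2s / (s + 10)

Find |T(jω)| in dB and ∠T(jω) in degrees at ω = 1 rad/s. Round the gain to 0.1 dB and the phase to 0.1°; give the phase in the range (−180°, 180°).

-14.0 dB, 84.3°

At s = jω = j1:
zero at origin: s = j1 → |·| = 1, ∠ = 90.00°
pole (s+10): 10 + j1 → |·| = √(10²+1²) = √101 ≈ 10.05, ∠ = arctan(1/10) ≈ 5.71°
|T| = 2 · 1 / 10.05 ≈ 0.199
Gain = 20 log₁₀(0.199) ≈ -14.02 dB
∠T = 90.00° − 5.71° = 84.29°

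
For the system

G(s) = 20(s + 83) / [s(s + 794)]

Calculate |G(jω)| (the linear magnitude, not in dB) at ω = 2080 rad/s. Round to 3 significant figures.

0.00899

At s = jω = j2080:
zero (s+83): 83 + j2080 → |·| = √(83²+2080²) = √4333289 ≈ 2081.7, ∠ = arctan(2080/83) ≈ 87.71°
pole (s+794): 794 + j2080 → |·| = √(794²+2080²) = √4956836 ≈ 2226.4, ∠ = arctan(2080/794) ≈ 69.11°
pole at origin: |s| = 2080, ∠ = 90.00° (in denominator)
|G| = 20 · 2081.7 / 4.6309e+06 ≈ 0.0089905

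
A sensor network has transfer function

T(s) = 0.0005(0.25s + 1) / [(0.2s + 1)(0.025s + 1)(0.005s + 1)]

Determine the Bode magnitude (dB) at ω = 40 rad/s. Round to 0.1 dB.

-67.3 dB

At ω = 40 rad/s:
zero (1 + j40·0.25) = 1 + j10 → |·| ≈ 10.05, ∠ ≈ 84.29°
pole (1 + j40·0.2) = 1 + j8 → |·| ≈ 8.0623, ∠ ≈ 82.87°
pole (1 + j40·0.025) = 1 + j1 → |·| ≈ 1.4142, ∠ ≈ 45.00°
pole (1 + j40·0.005) = 1 + j0.2 → |·| ≈ 1.0198, ∠ ≈ 11.31°
|T| = 0.0005 · 10.05 / (8.0623 · 1.4142 · 1.0198) ≈ 0.00043217
Gain = 20 log₁₀(0.00043217) ≈ -67.29 dB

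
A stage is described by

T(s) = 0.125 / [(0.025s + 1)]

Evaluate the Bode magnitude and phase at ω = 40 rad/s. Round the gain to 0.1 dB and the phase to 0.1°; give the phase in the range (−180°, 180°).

At ω = 40 rad/s:
pole (1 + j40·0.025) = 1 + j1 → |·| ≈ 1.4142, ∠ ≈ 45.00°
|T| = 0.125 · 1 / (1.4142) ≈ 0.088389
Gain = 20 log₁₀(0.088389) ≈ -21.07 dB
∠T = (0°) − (45.00°) = -45.00°

-21.1 dB, -45.0°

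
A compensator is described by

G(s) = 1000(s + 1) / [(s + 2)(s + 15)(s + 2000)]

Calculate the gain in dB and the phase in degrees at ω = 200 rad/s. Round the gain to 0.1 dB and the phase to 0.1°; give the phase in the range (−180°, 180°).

-52.1 dB, -91.1°

At s = jω = j200:
zero (s+1): 1 + j200 → |·| = √(1²+200²) = √40001 ≈ 200, ∠ = arctan(200/1) ≈ 89.71°
pole (s+2): 2 + j200 → |·| = √(2²+200²) = √40004 ≈ 200.01, ∠ = arctan(200/2) ≈ 89.43°
pole (s+15): 15 + j200 → |·| = √(15²+200²) = √40225 ≈ 200.56, ∠ = arctan(200/15) ≈ 85.71°
pole (s+2000): 2000 + j200 → |·| = √(2000²+200²) = √4040000 ≈ 2010, ∠ = arctan(200/2000) ≈ 5.71°
|G| = 1000 · 200 / 8.0629e+07 ≈ 0.0024805
Gain = 20 log₁₀(0.0024805) ≈ -52.11 dB
∠G = 89.71° − 180.85° = -91.14°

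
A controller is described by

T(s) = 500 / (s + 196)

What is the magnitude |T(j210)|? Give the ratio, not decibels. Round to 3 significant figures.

1.74

Substitute s = j210:
Numerator: 500 = 500 + j0
Denominator: (j210) + 196 = 196 + j210
|N| = √(500² + 0²) ≈ 500, ∠N ≈ 0.00°
|D| = √(196² + 210²) ≈ 287.26, ∠D ≈ 46.97°
|T| = 500 / 287.26 ≈ 1.7406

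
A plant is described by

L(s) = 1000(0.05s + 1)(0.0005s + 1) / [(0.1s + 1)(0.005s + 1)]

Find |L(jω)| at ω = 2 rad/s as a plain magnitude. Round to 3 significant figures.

At ω = 2 rad/s:
zero (1 + j2·0.05) = 1 + j0.1 → |·| ≈ 1.005, ∠ ≈ 5.71°
zero (1 + j2·0.0005) = 1 + j0.001 → |·| ≈ 1, ∠ ≈ 0.06°
pole (1 + j2·0.1) = 1 + j0.2 → |·| ≈ 1.0198, ∠ ≈ 11.31°
pole (1 + j2·0.005) = 1 + j0.01 → |·| ≈ 1, ∠ ≈ 0.57°
|L| = 1000 · 1.005 · 1 / (1.0198 · 1) ≈ 985.49

985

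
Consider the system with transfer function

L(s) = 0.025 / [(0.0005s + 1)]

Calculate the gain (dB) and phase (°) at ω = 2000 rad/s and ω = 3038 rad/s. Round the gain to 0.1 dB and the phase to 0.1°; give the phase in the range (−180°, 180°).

At ω = 2000 rad/s:
pole (1 + j2000·0.0005) = 1 + j1 → |·| ≈ 1.4142, ∠ ≈ 45.00°
|L| = 0.025 · 1 / (1.4142) ≈ 0.017678
Gain = 20 log₁₀(0.017678) ≈ -35.05 dB
∠L = (0°) − (45.00°) = -45.00°

At ω = 3038 rad/s:
pole (1 + j3038·0.0005) = 1 + j1.519 → |·| ≈ 1.8186, ∠ ≈ 56.64°
|L| = 0.025 · 1 / (1.8186) ≈ 0.013747
Gain = 20 log₁₀(0.013747) ≈ -37.24 dB
∠L = (0°) − (56.64°) = -56.64°

ω = 2000: -35.1 dB, -45.0°; ω = 3038: -37.2 dB, -56.6°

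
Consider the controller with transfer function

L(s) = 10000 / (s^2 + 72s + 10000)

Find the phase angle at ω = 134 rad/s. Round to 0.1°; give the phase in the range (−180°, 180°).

-129.5°

At s = jω = j134:
quadratic: (j134)² + 72·j134 + 10000 = -7956 + j9648 → |·| ≈ 12505, ∠ ≈ 129.51°
∠L = 0.00° − 129.51° = -129.51°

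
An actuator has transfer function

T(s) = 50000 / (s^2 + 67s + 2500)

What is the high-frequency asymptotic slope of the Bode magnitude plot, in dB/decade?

Each pole contributes −20 dB/decade at high frequency; each zero contributes +20 dB/decade.
Net: 0 zero(s) − 2 pole(s) → -40 dB/decade.

-40 dB/decade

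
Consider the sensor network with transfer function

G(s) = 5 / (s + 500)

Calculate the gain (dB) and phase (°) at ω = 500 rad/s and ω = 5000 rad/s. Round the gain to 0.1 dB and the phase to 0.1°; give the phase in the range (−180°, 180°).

ω = 500: -43.0 dB, -45.0°; ω = 5000: -60.0 dB, -84.3°

At s = jω = j500:
pole (s+500): 500 + j500 → |·| = √(500²+500²) = √500000 ≈ 707.11, ∠ = arctan(500/500) ≈ 45.00°
|G| = 5 / 707.11 ≈ 0.007071
Gain = 20 log₁₀(0.007071) ≈ -43.01 dB
∠G = 0.00° − 45.00° = -45.00°

At s = jω = j5000:
pole (s+500): 500 + j5000 → |·| = √(500²+5000²) = √25250000 ≈ 5024.9, ∠ = arctan(5000/500) ≈ 84.29°
|G| = 5 / 5024.9 ≈ 0.00099504
Gain = 20 log₁₀(0.00099504) ≈ -60.04 dB
∠G = 0.00° − 84.29° = -84.29°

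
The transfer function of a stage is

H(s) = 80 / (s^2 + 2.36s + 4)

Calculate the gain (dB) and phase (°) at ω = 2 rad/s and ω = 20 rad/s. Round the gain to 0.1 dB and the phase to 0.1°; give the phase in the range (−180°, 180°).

ω = 2: 24.6 dB, -90.0°; ω = 20: -14.0 dB, -173.2°

At s = jω = j2:
quadratic: (j2)² + 2.36·j2 + 4 = 0 + j4.72 → |·| ≈ 4.72, ∠ ≈ 90.00°
|H| = 80 / 4.72 ≈ 16.949
Gain = 20 log₁₀(16.949) ≈ 24.58 dB
∠H = 0.00° − 90.00° = -90.00°

At s = jω = j20:
quadratic: (j20)² + 2.36·j20 + 4 = -396 + j47.2 → |·| ≈ 398.8, ∠ ≈ 173.20°
|H| = 80 / 398.8 ≈ 0.2006
Gain = 20 log₁₀(0.2006) ≈ -13.95 dB
∠H = 0.00° − 173.20° = -173.20°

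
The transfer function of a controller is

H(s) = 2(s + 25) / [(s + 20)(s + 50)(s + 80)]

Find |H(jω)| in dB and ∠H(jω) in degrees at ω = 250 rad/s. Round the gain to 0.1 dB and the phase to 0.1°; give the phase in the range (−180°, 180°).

At s = jω = j250:
zero (s+25): 25 + j250 → |·| = √(25²+250²) = √63125 ≈ 251.25, ∠ = arctan(250/25) ≈ 84.29°
pole (s+20): 20 + j250 → |·| = √(20²+250²) = √62900 ≈ 250.8, ∠ = arctan(250/20) ≈ 85.43°
pole (s+50): 50 + j250 → |·| = √(50²+250²) = √65000 ≈ 254.95, ∠ = arctan(250/50) ≈ 78.69°
pole (s+80): 80 + j250 → |·| = √(80²+250²) = √68900 ≈ 262.49, ∠ = arctan(250/80) ≈ 72.26°
|H| = 2 · 251.25 / 1.6784e+07 ≈ 2.9939e-05
Gain = 20 log₁₀(2.9939e-05) ≈ -90.48 dB
∠H = 84.29° − 236.38° = -152.09°

-90.5 dB, -152.1°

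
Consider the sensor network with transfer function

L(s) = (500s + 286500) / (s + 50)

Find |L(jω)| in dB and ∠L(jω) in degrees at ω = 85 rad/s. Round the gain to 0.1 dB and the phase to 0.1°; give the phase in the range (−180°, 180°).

Substitute s = j85:
Numerator: 500(j85) + 286500 = 286500 + j42500
Denominator: (j85) + 50 = 50 + j85
|N| = √(286500² + 42500²) ≈ 2.8964e+05, ∠N ≈ 8.44°
|D| = √(50² + 85²) ≈ 98.615, ∠D ≈ 59.53°
|L| = 2.8964e+05 / 98.615 ≈ 2937.1
Gain = 20 log₁₀(2937.1) ≈ 69.36 dB
∠L = 8.44° − 59.53° = -51.09°

69.4 dB, -51.1°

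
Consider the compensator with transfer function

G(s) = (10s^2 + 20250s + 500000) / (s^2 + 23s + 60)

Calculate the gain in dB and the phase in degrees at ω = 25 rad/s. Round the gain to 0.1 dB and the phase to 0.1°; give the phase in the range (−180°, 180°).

Substitute s = j25:
Numerator: 10(j25)^2 + 20250(j25) + 500000 = 493750 + j506250
Denominator: (j25)^2 + 23(j25) + 60 = -565 + j575
|N| = √(493750² + 506250²) ≈ 7.0716e+05, ∠N ≈ 45.72°
|D| = √(565² + 575²) ≈ 806.13, ∠D ≈ 134.50°
|G| = 7.0716e+05 / 806.13 ≈ 877.23
Gain = 20 log₁₀(877.23) ≈ 58.86 dB
∠G = 45.72° − 134.50° = -88.78°

58.9 dB, -88.8°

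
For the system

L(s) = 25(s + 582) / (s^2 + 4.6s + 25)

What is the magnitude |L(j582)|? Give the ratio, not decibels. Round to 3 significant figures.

At s = jω = j582:
zero (s+582): 582 + j582 → |·| = √(582²+582²) = √677448 ≈ 823.07, ∠ = arctan(582/582) ≈ 45.00°
quadratic: (j582)² + 4.6·j582 + 25 = -338699 + j2677.2 → |·| ≈ 3.3871e+05, ∠ ≈ 179.55°
|L| = 25 · 823.07 / 3.3871e+05 ≈ 0.06075

0.0608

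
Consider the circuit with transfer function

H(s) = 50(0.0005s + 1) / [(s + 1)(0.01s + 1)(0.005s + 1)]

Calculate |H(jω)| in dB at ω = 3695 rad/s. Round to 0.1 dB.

-87.6 dB

At ω = 3695 rad/s:
zero (1 + j3695·0.0005) = 1 + j1.8475 → |·| ≈ 2.1008, ∠ ≈ 61.57°
pole (1 + j3695·1) = 1 + j3695 → |·| ≈ 3695, ∠ ≈ 89.98°
pole (1 + j3695·0.01) = 1 + j36.95 → |·| ≈ 36.964, ∠ ≈ 88.45°
pole (1 + j3695·0.005) = 1 + j18.475 → |·| ≈ 18.502, ∠ ≈ 86.90°
|H| = 50 · 2.1008 / (3695 · 36.964 · 18.502) ≈ 4.1566e-05
Gain = 20 log₁₀(4.1566e-05) ≈ -87.63 dB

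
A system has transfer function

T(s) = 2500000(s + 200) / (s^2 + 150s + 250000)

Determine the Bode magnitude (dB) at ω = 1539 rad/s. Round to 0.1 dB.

65.2 dB

At s = jω = j1539:
zero (s+200): 200 + j1539 → |·| = √(200²+1539²) = √2408521 ≈ 1551.9, ∠ = arctan(1539/200) ≈ 82.60°
quadratic: (j1539)² + 150·j1539 + 250000 = -2118521 + j230850 → |·| ≈ 2.1311e+06, ∠ ≈ 173.78°
|T| = 2500000 · 1551.9 / 2.1311e+06 ≈ 1820.5
Gain = 20 log₁₀(1820.5) ≈ 65.20 dB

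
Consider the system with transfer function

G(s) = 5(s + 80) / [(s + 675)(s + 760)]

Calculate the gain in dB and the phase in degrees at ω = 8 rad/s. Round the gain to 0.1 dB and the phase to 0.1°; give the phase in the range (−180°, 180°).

-62.1 dB, 4.4°

At s = jω = j8:
zero (s+80): 80 + j8 → |·| = √(80²+8²) = √6464 ≈ 80.399, ∠ = arctan(8/80) ≈ 5.71°
pole (s+675): 675 + j8 → |·| = √(675²+8²) = √455689 ≈ 675.05, ∠ = arctan(8/675) ≈ 0.68°
pole (s+760): 760 + j8 → |·| = √(760²+8²) = √577664 ≈ 760.04, ∠ = arctan(8/760) ≈ 0.60°
|G| = 5 · 80.399 / 5.1307e+05 ≈ 0.00078351
Gain = 20 log₁₀(0.00078351) ≈ -62.12 dB
∠G = 5.71° − 1.28° = 4.43°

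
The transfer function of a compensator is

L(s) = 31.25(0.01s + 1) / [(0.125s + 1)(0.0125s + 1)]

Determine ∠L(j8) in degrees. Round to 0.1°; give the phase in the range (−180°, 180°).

At ω = 8 rad/s:
zero (1 + j8·0.01) = 1 + j0.08 → |·| ≈ 1.0032, ∠ ≈ 4.57°
pole (1 + j8·0.125) = 1 + j1 → |·| ≈ 1.4142, ∠ ≈ 45.00°
pole (1 + j8·0.0125) = 1 + j0.1 → |·| ≈ 1.005, ∠ ≈ 5.71°
∠L = (4.57°) − (45.00° + 5.71°) = -46.14°

-46.1°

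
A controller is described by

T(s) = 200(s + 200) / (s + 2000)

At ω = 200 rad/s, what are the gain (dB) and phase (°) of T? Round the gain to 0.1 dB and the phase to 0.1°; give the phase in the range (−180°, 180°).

29.0 dB, 39.3°

At s = jω = j200:
zero (s+200): 200 + j200 → |·| = √(200²+200²) = √80000 ≈ 282.84, ∠ = arctan(200/200) ≈ 45.00°
pole (s+2000): 2000 + j200 → |·| = √(2000²+200²) = √4040000 ≈ 2010, ∠ = arctan(200/2000) ≈ 5.71°
|T| = 200 · 282.84 / 2010 ≈ 28.143
Gain = 20 log₁₀(28.143) ≈ 28.99 dB
∠T = 45.00° − 5.71° = 39.29°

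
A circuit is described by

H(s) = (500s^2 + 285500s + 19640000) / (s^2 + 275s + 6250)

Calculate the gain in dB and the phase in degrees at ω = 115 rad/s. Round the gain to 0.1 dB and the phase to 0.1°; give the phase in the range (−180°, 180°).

Substitute s = j115:
Numerator: 500(j115)^2 + 285500(j115) + 19640000 = 13027500 + j32832500
Denominator: (j115)^2 + 275(j115) + 6250 = -6975 + j31625
|N| = √(13027500² + 32832500²) ≈ 3.5323e+07, ∠N ≈ 68.36°
|D| = √(6975² + 31625²) ≈ 32385, ∠D ≈ 102.44°
|H| = 3.5323e+07 / 32385 ≈ 1090.7
Gain = 20 log₁₀(1090.7) ≈ 60.75 dB
∠H = 68.36° − 102.44° = -34.08°

60.8 dB, -34.1°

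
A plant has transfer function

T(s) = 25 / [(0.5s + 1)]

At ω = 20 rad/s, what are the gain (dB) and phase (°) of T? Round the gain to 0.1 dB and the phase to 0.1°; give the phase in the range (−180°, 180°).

7.9 dB, -84.3°

At ω = 20 rad/s:
pole (1 + j20·0.5) = 1 + j10 → |·| ≈ 10.05, ∠ ≈ 84.29°
|T| = 25 · 1 / (10.05) ≈ 2.4876
Gain = 20 log₁₀(2.4876) ≈ 7.92 dB
∠T = (0°) − (84.29°) = -84.29°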